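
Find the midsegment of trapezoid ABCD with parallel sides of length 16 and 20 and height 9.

midsegment = (16 + 20) / 2 = 36 / 2 = 18

18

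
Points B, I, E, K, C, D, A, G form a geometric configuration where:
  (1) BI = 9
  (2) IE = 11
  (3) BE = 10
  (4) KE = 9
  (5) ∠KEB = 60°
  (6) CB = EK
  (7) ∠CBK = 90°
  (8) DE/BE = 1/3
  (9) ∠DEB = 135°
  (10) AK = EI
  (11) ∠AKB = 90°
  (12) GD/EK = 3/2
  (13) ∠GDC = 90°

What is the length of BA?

From the given relations: AK = EI = 11.
Step 1: By the law of cosines on triangle BEK: BK² = 10² + 9² − 2·10·9·cos(60°) = 91, so BK = √91.
Step 2: By the law of cosines on triangle BKA: BA² = √91² + 11² − 2·√91·11·cos(90°) = 212, so BA = 2·√53.

Therefore, the length of BA = 2·√53.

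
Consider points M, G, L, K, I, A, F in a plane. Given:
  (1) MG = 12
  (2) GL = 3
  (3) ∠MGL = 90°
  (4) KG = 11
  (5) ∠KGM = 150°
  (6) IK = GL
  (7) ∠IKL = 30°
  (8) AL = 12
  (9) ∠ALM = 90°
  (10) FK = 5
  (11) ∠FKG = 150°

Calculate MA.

Step 1: By the law of cosines on triangle LGM: LM² = 3² + 12² − 2·3·12·cos(90°) = 153, so LM = 3·√17.
Step 2: By the law of cosines on triangle MLA: MA² = (3·√17)² + 12² − 2·3·√17·12·cos(90°) = 297, so MA = 3·√33.

Therefore, the length of MA = 3·√33.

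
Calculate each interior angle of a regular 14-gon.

Each interior angle of a regular n-gon is (n - 2) * 180 / n.
For n = 14: (14 - 2) * 180 / 14 = 2160/14 = 1080/7 degrees.

1080/7 degrees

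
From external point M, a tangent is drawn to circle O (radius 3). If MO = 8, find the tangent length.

tangent = √(d² - r²) = √(8² - 3²) = √(64 - 9) = √55 = sqrt(55)

sqrt(55)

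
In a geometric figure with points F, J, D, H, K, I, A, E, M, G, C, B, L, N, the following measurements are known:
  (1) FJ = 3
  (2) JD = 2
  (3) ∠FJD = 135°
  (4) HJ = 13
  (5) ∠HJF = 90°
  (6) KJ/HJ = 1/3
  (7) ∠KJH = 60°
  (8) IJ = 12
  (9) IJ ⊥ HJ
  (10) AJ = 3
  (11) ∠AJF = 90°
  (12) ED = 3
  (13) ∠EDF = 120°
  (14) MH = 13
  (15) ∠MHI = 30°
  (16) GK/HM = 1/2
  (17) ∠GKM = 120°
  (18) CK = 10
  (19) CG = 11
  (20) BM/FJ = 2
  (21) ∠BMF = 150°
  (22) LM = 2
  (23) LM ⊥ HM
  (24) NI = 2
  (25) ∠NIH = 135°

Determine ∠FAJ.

Step 1: By the law of cosines on triangle AJF: AF² = 3² + 3² − 2·3·3·cos(90°) = 18, so AF = 3·√2.
Step 2: By the inverse law of cosines on triangle FAJ: cos(∠FAJ) = ((3·√2)² + 3² − 3²) / (2·3·√2·3) = 18/25.46 = 0.7071, so ∠FAJ = 45°.

Therefore, the measure of angle ∠FAJ = 45°.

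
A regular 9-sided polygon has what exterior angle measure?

Each exterior angle of a regular n-gon is 360 / n.
For n = 9: 360 / 9 = 40 degrees.

40 degrees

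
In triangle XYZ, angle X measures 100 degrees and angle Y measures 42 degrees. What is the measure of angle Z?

By the triangle angle sum property, the three interior angles of any triangle add up to 180°.
We know angle X = 100° and angle Y = 42°, so their sum is 142°.
Therefore angle Z = 180° - 142° = 38°.

38 degrees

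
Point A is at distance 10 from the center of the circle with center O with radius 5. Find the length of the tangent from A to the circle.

tangent = √(d² - r²) = √(10² - 5²) = √(100 - 25) = √75 = 5*sqrt(3)

5*sqrt(3)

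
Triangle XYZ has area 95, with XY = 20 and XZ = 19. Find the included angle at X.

sin(C) = 2 * 95 / (20 * 19) = 1/2, so C = arcsin(1/2) = 30°.
Since sin(180° - C) = sin(C), the obtuse angle 150° gives the same area, so C = 30° or C = 150°.

30° or 150°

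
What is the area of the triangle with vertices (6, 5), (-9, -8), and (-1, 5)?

The Shoelace formula computes the area from vertex coordinates by summing cross products.
For vertices (6,5), (-9,-8), (-1,5):
Signed sum = 6*-8 - -9*5 + -9*5 - -1*-8 + -1*5 - 6*5
= -3 + -53 + -35 = -91
Area = (1/2)|-91| = 91/2.

91/2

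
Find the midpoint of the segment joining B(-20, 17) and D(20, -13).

The midpoint is the average of the coordinates:
x: (-20 + 20)/2 = 0
y: (17 + -13)/2 = 2
Midpoint = (0, 2)

(0, 2)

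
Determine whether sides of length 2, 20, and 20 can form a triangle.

Yes.
The triangle inequality requires that the sum of any two sides exceeds the third.
Here 2 + 20 = 22 > 20, so the condition is met.

Yes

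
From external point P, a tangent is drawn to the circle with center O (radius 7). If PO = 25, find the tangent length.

tangent = √(d² - r²) = √(25² - 7²) = √(625 - 49) = √576 = 24

24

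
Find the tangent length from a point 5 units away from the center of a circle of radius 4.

tangent = √(d² - r²) = √(5² - 4²) = √(25 - 16) = √9 = 3

3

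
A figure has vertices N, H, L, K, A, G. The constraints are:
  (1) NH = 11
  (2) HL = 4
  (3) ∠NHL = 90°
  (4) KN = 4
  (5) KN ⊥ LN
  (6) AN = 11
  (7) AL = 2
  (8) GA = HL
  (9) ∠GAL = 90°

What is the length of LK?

Step 1: By the law of cosines on triangle LHN: LN² = 4² + 11² − 2·4·11·cos(90°) = 137, so LN = √137.
Step 2: By the law of cosines on triangle LNK: LK² = √137² + 4² − 2·√137·4·cos(90°) = 153, so LK = 3·√17.

Therefore, the length of LK = 3·√17.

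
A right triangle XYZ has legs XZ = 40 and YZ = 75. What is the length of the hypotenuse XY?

XY = sqrt(40^2 + 75^2) = sqrt(7225) = 85

85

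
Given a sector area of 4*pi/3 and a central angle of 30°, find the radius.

r² = 360 × 4*pi/3 / (π × 30) = 16, so r = 4.

4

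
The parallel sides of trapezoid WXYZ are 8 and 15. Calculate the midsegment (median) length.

The midsegment (median) of a trapezoid connects the midpoints of the non-parallel sides.
Its length is the average of the two bases: (8 + 15) / 2 = 23/2.

23/2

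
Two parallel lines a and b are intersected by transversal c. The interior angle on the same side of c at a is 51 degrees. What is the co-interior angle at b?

Co-interior angles sum to 180: 180 - 51 = 129 degrees.

129 degrees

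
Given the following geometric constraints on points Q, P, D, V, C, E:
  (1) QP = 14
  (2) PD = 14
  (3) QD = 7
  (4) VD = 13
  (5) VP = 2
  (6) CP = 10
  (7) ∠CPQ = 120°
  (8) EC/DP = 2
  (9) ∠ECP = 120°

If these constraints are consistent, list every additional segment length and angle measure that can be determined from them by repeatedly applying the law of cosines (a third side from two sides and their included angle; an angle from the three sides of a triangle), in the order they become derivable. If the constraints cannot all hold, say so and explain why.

The constraints are consistent. Derivable facts, in order:
After 1 step:
- PE ≈ 34.12
- QC = 2·√109
- ∠DPQ = 28.96°
- ∠DPV = 56.39°
- ∠DQP = 75.52°
- ∠DVP = 116.25°
- ∠PDQ = 75.52°
- ∠PDV = 7.36°
After 2 steps:
- ∠CEP = 14.7°
- ∠CPE = 45.3°
- ∠CQP = 24.5°
- ∠PCQ = 35.5°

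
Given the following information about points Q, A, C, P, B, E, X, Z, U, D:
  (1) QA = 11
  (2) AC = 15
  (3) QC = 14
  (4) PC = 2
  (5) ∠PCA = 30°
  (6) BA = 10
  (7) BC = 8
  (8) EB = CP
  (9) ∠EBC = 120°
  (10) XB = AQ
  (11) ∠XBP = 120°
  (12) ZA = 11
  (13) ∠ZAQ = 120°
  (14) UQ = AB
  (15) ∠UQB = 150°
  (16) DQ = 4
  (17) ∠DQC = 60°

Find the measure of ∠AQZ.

Step 1: By the law of cosines on triangle QAZ: QZ² = 11² + 11² − 2·11·11·cos(120°) = 363, so QZ = 11·√3.
Step 2: By the inverse law of cosines on triangle AQZ: cos(∠AQZ) = (11² + (11·√3)² − 11²) / (2·11·11·√3) = 363/419.16 = 0.866, so ∠AQZ = 30°.

Therefore, the measure of angle ∠AQZ = 30°.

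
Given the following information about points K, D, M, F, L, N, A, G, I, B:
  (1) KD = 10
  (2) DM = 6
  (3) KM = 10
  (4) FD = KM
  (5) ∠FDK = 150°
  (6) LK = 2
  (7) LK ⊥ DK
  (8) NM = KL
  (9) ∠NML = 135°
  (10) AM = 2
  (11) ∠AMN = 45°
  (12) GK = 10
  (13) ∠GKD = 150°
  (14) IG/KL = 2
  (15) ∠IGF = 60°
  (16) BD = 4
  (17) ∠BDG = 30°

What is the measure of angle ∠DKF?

From the given relations: FD = KM = 10.
Step 1: By the law of cosines on triangle KDF: KF² = 10² + 10² − 2·10·10·cos(150°) = 373.21, so KF ≈ 19.32.
Step 2: By the inverse law of cosines on triangle DKF: cos(∠DKF) = (10² + 19.32² − 10²) / (2·10·19.32) = 373.21/386.37 = 0.9659, so ∠DKF = 15°.

Therefore, the measure of angle ∠DKF = 15°.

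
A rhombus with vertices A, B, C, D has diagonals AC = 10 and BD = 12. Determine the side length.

Half-diagonals are 5 and 6. side = sqrt(5^2 + 6^2) = sqrt(61)

sqrt(61)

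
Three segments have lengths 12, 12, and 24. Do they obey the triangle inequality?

The longest side is 24. The other two sides sum to 12 + 12 = 24.
Since 24 ≤ 24, the two shorter sides cannot reach around to close the triangle.

No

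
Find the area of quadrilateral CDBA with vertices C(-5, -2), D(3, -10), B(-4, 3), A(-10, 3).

Shoelace: sum of cross terms = 78, Area = (1/2)|78| = 39

39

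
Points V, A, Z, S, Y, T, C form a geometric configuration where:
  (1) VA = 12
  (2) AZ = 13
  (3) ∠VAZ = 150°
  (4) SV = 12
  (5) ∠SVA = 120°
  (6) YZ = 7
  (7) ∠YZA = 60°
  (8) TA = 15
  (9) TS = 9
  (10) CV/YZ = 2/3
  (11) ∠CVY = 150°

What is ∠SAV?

Step 1: By the law of cosines on triangle AVS: AS² = 12² + 12² − 2·12·12·cos(120°) = 432, so AS = 12·√3.
Step 2: By the inverse law of cosines on triangle SAV: cos(∠SAV) = ((12·√3)² + 12² − 12²) / (2·12·√3·12) = 432/498.83 = 0.866, so ∠SAV = 30°.

Therefore, the measure of angle ∠SAV = 30°.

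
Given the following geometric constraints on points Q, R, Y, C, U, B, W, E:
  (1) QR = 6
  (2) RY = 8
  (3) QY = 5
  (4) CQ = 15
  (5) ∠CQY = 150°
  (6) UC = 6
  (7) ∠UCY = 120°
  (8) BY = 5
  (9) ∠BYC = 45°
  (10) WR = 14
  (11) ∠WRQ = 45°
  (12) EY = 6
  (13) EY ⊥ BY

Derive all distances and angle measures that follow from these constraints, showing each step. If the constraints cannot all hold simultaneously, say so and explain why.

The constraints are consistent.

Step 1: From QR = 6, RW = 14, and ∠QRW = 45°, by the law of cosines:
  QW² = QR² + RW² - 2·QR·RW·cos(45°) = 36 + 196 - 118.8 = 113.2
  QW ≈ 10.64

Step 2: From YQ = 5, QC = 15, and ∠YQC = 150°, by the law of cosines:
  YC² = YQ² + QC² - 2·YQ·QC·cos(150°) = 25 + 225 + 129.9 = 379.9
  YC ≈ 19.49

Step 3: From BY = 5, YE = 6, and ∠BYE = 90°, by the law of cosines:
  BE² = BY² + YE² - 2·BY·YE·cos(90°) = 25 + 36 - 0 = 61
  BE = √61

Step 4: From QR = 6, QY = 5, RY = 8, by the inverse law of cosines:
  cos(∠RQY) = (QR² + QY² - RY²) / (2·QR·QY)
  ∠RQY = 92.87°

Step 5: From RQ = 6, RY = 8, QY = 5, by the inverse law of cosines:
  cos(∠QRY) = (RQ² + RY² - QY²) / (2·RQ·RY)
  ∠QRY = 38.62°

Step 6: From YQ = 5, YR = 8, QR = 6, by the inverse law of cosines:
  cos(∠QYR) = (YQ² + YR² - QR²) / (2·YQ·YR)
  ∠QYR = 48.51°

Step 7: From YC = 19.49, CU = 6, and ∠YCU = 120°, by the law of cosines:
  YU² = YC² + CU² - 2·YC·CU·cos(120°) = 379.9 + 36 + 116.9 = 532.9
  YU ≈ 23.08

Step 8: From CY = 19.49, YB = 5, and ∠CYB = 45°, by the law of cosines:
  CB² = CY² + YB² - 2·CY·YB·cos(45°) = 379.9 + 25 - 137.8 = 267.1
  CB ≈ 16.34

Step 9: From QR = 6, QW = 10.64, RW = 14, by the inverse law of cosines:
  cos(∠RQW) = (QR² + QW² - RW²) / (2·QR·QW)
  ∠RQW = 111.5°

Step 10: From YC = 19.49, YQ = 5, CQ = 15, by the inverse law of cosines:
  cos(∠CYQ) = (YC² + YQ² - CQ²) / (2·YC·YQ)
  ∠CYQ = 22.63°

Step 11: From CQ = 15, CY = 19.49, QY = 5, by the inverse law of cosines:
  cos(∠QCY) = (CQ² + CY² - QY²) / (2·CQ·CY)
  ∠QCY = 7.37°

Step 12: From BE = √61, BY = 5, EY = 6, by the inverse law of cosines:
  cos(∠EBY) = (BE² + BY² - EY²) / (2·BE·BY)
  ∠EBY = 50.19°

Step 13: From WQ = 10.64, WR = 14, QR = 6, by the inverse law of cosines:
  cos(∠QWR) = (WQ² + WR² - QR²) / (2·WQ·WR)
  ∠QWR = 23.5°

Step 14: From EB = √61, EY = 6, BY = 5, by the inverse law of cosines:
  cos(∠BEY) = (EB² + EY² - BY²) / (2·EB·EY)
  ∠BEY = 39.81°

Step 15: From YC = 19.49, YU = 23.08, CU = 6, by the inverse law of cosines:
  cos(∠CYU) = (YC² + YU² - CU²) / (2·YC·YU)
  ∠CYU = 13.01°

Step 16: From CB = 16.34, CY = 19.49, BY = 5, by the inverse law of cosines:
  cos(∠BCY) = (CB² + CY² - BY²) / (2·CB·CY)
  ∠BCY = 12.49°

Step 17: From UC = 6, UY = 23.08, CY = 19.49, by the inverse law of cosines:
  cos(∠CUY) = (UC² + UY² - CY²) / (2·UC·UY)
  ∠CUY = 46.99°

Step 18: From BC = 16.34, BY = 5, CY = 19.49, by the inverse law of cosines:
  cos(∠CBY) = (BC² + BY² - CY²) / (2·BC·BY)
  ∠CBY = 122.51°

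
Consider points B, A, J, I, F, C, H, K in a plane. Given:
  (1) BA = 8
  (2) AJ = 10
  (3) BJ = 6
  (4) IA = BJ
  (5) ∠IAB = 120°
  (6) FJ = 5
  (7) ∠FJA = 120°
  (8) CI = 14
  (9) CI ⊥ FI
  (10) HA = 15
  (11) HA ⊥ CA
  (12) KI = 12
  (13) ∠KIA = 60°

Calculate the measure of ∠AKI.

From the given relations: IA = BJ = 6.
Step 1: By the law of cosines on triangle KIA: KA² = 12² + 6² − 2·12·6·cos(60°) = 108, so KA = 6·√3.
Step 2: By the inverse law of cosines on triangle AKI: cos(∠AKI) = ((6·√3)² + 12² − 6²) / (2·6·√3·12) = 216/249.42 = 0.866, so ∠AKI = 30°.

Therefore, the measure of angle ∠AKI = 30°.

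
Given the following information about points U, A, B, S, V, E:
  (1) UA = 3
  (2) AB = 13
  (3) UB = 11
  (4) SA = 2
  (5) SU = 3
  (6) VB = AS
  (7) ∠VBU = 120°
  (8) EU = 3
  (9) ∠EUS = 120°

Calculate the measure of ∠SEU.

Step 1: By the law of cosines on triangle EUS: ES² = 3² + 3² − 2·3·3·cos(120°) = 27, so ES = 3·√3.
Step 2: By the inverse law of cosines on triangle SEU: cos(∠SEU) = ((3·√3)² + 3² − 3²) / (2·3·√3·3) = 27/31.18 = 0.866, so ∠SEU = 30°.

Therefore, the measure of angle ∠SEU = 30°.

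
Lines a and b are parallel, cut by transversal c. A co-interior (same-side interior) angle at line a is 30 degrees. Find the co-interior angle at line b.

Co-interior (same-side interior) angles are between the parallel lines on the same side of the transversal.
Unlike corresponding or alternate interior angles, they are supplementary rather than equal.
So the angle = 180 - 30 = 150 degrees.

150 degrees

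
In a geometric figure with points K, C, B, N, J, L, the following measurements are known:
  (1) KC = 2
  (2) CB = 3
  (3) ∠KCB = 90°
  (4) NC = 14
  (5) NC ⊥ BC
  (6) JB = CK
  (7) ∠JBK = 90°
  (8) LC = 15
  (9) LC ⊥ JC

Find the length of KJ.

From the given relations: JB = CK = 2.
Step 1: By the law of cosines on triangle BCK: BK² = 3² + 2² − 2·3·2·cos(90°) = 13, so BK = √13.
Step 2: By the law of cosines on triangle KBJ: KJ² = √13² + 2² − 2·√13·2·cos(90°) = 17, so KJ = √17.

Therefore, the length of KJ = √17.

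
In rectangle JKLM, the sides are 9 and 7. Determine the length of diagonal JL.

A rectangle's diagonal splits it into two right triangles, with the diagonal as the hypotenuse.
By the Pythagorean theorem, d^2 = 9^2 + 7^2 = 130.
Therefore d = sqrt(130).

sqrt(130)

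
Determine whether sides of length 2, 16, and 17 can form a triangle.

Yes.
The triangle inequality requires that the sum of any two sides exceeds the third.
Here 2 + 16 = 18 > 17, so the condition is met.

Yes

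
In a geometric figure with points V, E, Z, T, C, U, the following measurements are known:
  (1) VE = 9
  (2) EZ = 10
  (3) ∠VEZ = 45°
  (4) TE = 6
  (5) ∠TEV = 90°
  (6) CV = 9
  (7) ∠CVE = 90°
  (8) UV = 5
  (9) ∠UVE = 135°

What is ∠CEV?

Step 1: By the law of cosines on triangle EVC: EC² = 9² + 9² − 2·9·9·cos(90°) = 162, so EC = 9·√2.
Step 2: By the inverse law of cosines on triangle CEV: cos(∠CEV) = ((9·√2)² + 9² − 9²) / (2·9·√2·9) = 162/229.1 = 0.7071, so ∠CEV = 45°.

Therefore, the measure of angle ∠CEV = 45°.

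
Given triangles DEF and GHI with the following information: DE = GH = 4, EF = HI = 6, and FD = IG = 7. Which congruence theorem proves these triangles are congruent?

The given information matches SSS: All three pairs of corresponding sides are equal (Side-Side-Side).

SSS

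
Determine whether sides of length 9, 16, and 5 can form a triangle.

Check the triangle inequality: 9 + 5 = 14 ≤ 16.
Since the sum of two sides does not exceed the third, no triangle can be formed.

No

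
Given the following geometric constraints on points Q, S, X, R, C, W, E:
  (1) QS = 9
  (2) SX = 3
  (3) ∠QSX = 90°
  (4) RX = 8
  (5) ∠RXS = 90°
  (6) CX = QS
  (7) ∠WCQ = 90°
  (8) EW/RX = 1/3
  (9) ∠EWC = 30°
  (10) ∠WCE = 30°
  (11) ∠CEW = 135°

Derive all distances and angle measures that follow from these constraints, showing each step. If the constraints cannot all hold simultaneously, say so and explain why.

These constraints are not satisfiable: (9), (10) and (11) are the three interior angles of triangle EWC, which must sum to 180°, but 30° + 30° + 135° = 195°. No planar figure meets all of them, so nothing further can be derived.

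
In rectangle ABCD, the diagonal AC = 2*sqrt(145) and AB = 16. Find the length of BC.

The diagonal of a rectangle forms a right triangle with the two sides.
Rearranging the Pythagorean theorem: missing side = sqrt(d^2 - known^2).
= sqrt(580 - 256) = sqrt(324) = 18.

18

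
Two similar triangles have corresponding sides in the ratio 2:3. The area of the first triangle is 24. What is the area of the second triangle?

The ratio of areas of similar triangles = (side ratio)^2.
Side ratio = 2:3, so area ratio = 4:9.
Area of the second triangle / Area of the first triangle = 9/4
Area of the second triangle = 24 * 9/4 = 54

54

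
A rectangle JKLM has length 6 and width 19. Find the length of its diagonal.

d = sqrt(6^2 + 19^2) = sqrt(397)

sqrt(397)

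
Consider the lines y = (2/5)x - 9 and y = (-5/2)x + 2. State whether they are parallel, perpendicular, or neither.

Slope of line 1: m1 = 2/5
Slope of line 2: m2 = -5/2
m1 * m2 = -1, so perpendicular.

Perpendicular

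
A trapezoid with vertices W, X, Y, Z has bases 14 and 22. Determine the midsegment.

The midsegment (median) of a trapezoid connects the midpoints of the non-parallel sides.
Its length is the average of the two bases: (14 + 22) / 2 = 18.

18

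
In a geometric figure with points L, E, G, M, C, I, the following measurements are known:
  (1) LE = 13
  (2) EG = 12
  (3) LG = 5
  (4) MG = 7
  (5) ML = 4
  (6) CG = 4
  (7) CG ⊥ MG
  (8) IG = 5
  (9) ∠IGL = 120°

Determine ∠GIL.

Step 1: By the law of cosines on triangle IGL: IL² = 5² + 5² − 2·5·5·cos(120°) = 75, so IL = 5·√3.
Step 2: By the inverse law of cosines on triangle GIL: cos(∠GIL) = (5² + (5·√3)² − 5²) / (2·5·5·√3) = 75/86.6 = 0.866, so ∠GIL = 30°.

Therefore, the measure of angle ∠GIL = 30°.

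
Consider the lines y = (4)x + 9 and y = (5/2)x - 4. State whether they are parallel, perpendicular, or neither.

Slope of line 1: m1 = 4
Slope of line 2: m2 = 5/2
m1 != m2 and m1*m2 = 10 != -1. Neither.

Neither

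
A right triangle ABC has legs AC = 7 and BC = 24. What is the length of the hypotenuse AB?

In a right triangle, the square of the hypotenuse equals the sum of the squares of the two legs.
The legs are 7 and 24, so the hypotenuse = sqrt(49 + 576) = sqrt(625) = 25.

25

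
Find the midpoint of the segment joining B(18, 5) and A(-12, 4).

The midpoint is the point halfway along the segment.
Move half the horizontal distance: 18 + (-12 - 18)/2 = 18 + -30/2 = 3
Move half the vertical distance: 5 + (4 - 5)/2 = 5 + -1/2 = 9/2
Midpoint = (3, 9/2)

(3, 9/2)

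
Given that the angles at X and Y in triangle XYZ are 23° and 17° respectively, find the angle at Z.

angle Z = 180 - 23 - 17 = 140 degrees.

140 degrees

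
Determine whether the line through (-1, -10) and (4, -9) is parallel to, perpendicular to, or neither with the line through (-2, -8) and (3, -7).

Slope of line 1: m1 = (-9 - -10)/(4 - -1) = 1/5 = 1/5
Slope of line 2: m2 = (-7 - -8)/(3 - -2) = 1/5 = 1/5
m1 = m2, so the lines are parallel.

Parallel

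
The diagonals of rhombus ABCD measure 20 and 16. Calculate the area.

Area of a rhombus = (d1 * d2) / 2
Area = (20 * 16) / 2
Area = 320 / 2
Area = 160

160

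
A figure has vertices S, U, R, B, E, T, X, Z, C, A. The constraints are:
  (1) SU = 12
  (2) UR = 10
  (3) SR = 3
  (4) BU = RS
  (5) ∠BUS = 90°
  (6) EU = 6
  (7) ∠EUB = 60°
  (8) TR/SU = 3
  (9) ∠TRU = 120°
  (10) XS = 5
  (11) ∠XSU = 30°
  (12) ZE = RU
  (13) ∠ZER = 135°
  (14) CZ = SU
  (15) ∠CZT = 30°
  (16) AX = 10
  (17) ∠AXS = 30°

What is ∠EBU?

From the given relations: BU = RS = 3.
Step 1: By the law of cosines on triangle BUE: BE² = 3² + 6² − 2·3·6·cos(60°) = 27, so BE = 3·√3.
Step 2: By the inverse law of cosines on triangle EBU: cos(∠EBU) = ((3·√3)² + 3² − 6²) / (2·3·√3·3) = 0/31.18 = 0, so ∠EBU = 90°.

Therefore, the measure of angle ∠EBU = 90°.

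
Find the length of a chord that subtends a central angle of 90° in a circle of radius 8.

Drop a perpendicular from the center to the chord, bisecting both the chord and the central angle.
Each half-chord = r sin(θ/2) = 8 sin(45°).
The full chord = 2 × 8 × sin(45°) = 8*sqrt(2).

8*sqrt(2)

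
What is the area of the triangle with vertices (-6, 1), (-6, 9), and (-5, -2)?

The Shoelace formula computes the area from vertex coordinates by summing cross products.
For vertices (-6,1), (-6,9), (-5,-2):
Signed sum = -6*9 - -6*1 + -6*-2 - -5*9 + -5*1 - -6*-2
= -48 + 57 + -17 = -8
Area = (1/2)|-8| = 4.

4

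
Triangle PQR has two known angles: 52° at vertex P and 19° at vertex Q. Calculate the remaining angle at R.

Let angle R = x. Then 52 + 19 + x = 180.
x = 180 - 71 = 109 degrees.

109 degrees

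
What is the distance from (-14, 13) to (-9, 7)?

d = sqrt((5)^2 + (-6)^2) = sqrt(61)

sqrt(61)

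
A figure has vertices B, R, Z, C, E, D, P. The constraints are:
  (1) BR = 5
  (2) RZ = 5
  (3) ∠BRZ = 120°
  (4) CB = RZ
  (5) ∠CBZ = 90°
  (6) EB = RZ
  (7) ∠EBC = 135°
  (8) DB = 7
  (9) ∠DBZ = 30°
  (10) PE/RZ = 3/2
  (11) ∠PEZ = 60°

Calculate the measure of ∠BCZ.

From the given relations: CB = RZ = 5.
Step 1: By the law of cosines on triangle ZRB: ZB² = 5² + 5² − 2·5·5·cos(120°) = 75, so ZB = 5·√3.
Step 2: By the law of cosines on triangle CBZ: CZ² = 5² + (5·√3)² − 2·5·5·√3·cos(90°) = 100, so CZ = 10.
Step 3: By the inverse law of cosines on triangle BCZ: cos(∠BCZ) = (5² + 10² − (5·√3)²) / (2·5·10) = 50/100 = 0.5, so ∠BCZ = 60°.

Therefore, the measure of angle ∠BCZ = 60°.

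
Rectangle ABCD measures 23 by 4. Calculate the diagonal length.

d = sqrt(23^2 + 4^2) = sqrt(545)

sqrt(545)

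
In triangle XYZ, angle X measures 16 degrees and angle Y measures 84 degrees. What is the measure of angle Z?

angle Z = 180 - 16 - 84 = 80 degrees.

80 degrees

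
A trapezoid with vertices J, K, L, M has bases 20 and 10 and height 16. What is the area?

Area of a trapezoid = (base1 + base2) * height / 2
Area = (20 + 10) * 16 / 2
Area = 30 * 16 / 2
Area = 480 / 2
Area = 240

240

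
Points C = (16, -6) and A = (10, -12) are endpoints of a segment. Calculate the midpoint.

The midpoint is the point halfway along the segment.
Move half the horizontal distance: 16 + (10 - 16)/2 = 16 + -6/2 = 13
Move half the vertical distance: -6 + (-12 - -6)/2 = -6 + -6/2 = -9
Midpoint = (13, -9)

(13, -9)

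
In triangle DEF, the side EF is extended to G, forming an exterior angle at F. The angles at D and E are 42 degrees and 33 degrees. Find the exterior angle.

Exterior angle = 42 + 33 = 75 degrees (exterior angle theorem).

75 degrees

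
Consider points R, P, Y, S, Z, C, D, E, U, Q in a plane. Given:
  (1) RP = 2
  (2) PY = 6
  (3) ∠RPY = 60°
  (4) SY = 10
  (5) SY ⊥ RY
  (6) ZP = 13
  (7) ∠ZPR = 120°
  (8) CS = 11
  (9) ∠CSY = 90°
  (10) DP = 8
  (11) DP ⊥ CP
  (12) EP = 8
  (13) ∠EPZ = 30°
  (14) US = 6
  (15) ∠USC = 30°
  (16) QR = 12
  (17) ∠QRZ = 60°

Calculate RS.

Step 1: By the law of cosines on triangle RPY: RY² = 2² + 6² − 2·2·6·cos(60°) = 28, so RY = 2·√7.
Step 2: By the law of cosines on triangle RYS: RS² = (2·√7)² + 10² − 2·2·√7·10·cos(90°) = 128, so RS = 8·√2.

Therefore, the length of RS = 8·√2.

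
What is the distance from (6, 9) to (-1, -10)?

d = sqrt((-1 - 6)^2 + (-10 - 9)^2)
d = sqrt(-7^2 + -19^2)
d = sqrt(49 + 361)
d = sqrt(410)

sqrt(410)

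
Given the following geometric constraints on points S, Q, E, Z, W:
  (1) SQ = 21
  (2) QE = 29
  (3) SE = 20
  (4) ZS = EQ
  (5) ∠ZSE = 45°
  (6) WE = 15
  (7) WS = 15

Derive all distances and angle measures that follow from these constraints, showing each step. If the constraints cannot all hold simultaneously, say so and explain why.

The constraints are consistent.

From the given relations:
  ZS = EQ = 29

Step 1: From ES = 20, SZ = 29, and ∠ESZ = 45°, by the law of cosines:
  EZ² = ES² + SZ² - 2·ES·SZ·cos(45°) = 400 + 841 - 820.2 = 420.8
  EZ ≈ 20.51

Step 2: From SE = 20, SQ = 21, EQ = 29, by the inverse law of cosines:
  cos(∠ESQ) = (SE² + SQ² - EQ²) / (2·SE·SQ)
  ∠ESQ = 90°

Step 3: From SE = 20, SW = 15, EW = 15, by the inverse law of cosines:
  cos(∠ESW) = (SE² + SW² - EW²) / (2·SE·SW)
  ∠ESW = 48.19°

Step 4: From QE = 29, QS = 21, ES = 20, by the inverse law of cosines:
  cos(∠EQS) = (QE² + QS² - ES²) / (2·QE·QS)
  ∠EQS = 43.6°

Step 5: From EQ = 29, ES = 20, QS = 21, by the inverse law of cosines:
  cos(∠QES) = (EQ² + ES² - QS²) / (2·EQ·ES)
  ∠QES = 46.4°

Step 6: From ES = 20, EW = 15, SW = 15, by the inverse law of cosines:
  cos(∠SEW) = (ES² + EW² - SW²) / (2·ES·EW)
  ∠SEW = 48.19°

Step 7: From WE = 15, WS = 15, ES = 20, by the inverse law of cosines:
  cos(∠EWS) = (WE² + WS² - ES²) / (2·WE·WS)
  ∠EWS = 83.62°

Step 8: From ES = 20, EZ = 20.51, SZ = 29, by the inverse law of cosines:
  cos(∠SEZ) = (ES² + EZ² - SZ²) / (2·ES·EZ)
  ∠SEZ = 91.41°

Step 9: From ZE = 20.51, ZS = 29, ES = 20, by the inverse law of cosines:
  cos(∠EZS) = (ZE² + ZS² - ES²) / (2·ZE·ZS)
  ∠EZS = 43.59°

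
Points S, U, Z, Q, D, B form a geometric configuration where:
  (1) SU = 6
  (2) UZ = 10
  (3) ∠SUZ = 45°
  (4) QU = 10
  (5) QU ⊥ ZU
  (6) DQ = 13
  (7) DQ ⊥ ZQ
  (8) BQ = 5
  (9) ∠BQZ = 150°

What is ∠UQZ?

Step 1: By the law of cosines on triangle QUZ: QZ² = 10² + 10² − 2·10·10·cos(90°) = 200, so QZ = 10·√2.
Step 2: By the inverse law of cosines on triangle UQZ: cos(∠UQZ) = (10² + (10·√2)² − 10²) / (2·10·10·√2) = 200/282.84 = 0.7071, so ∠UQZ = 45°.

Therefore, the measure of angle ∠UQZ = 45°.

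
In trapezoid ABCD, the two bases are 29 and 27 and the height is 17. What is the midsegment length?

midsegment = (29 + 27) / 2 = 56 / 2 = 28

28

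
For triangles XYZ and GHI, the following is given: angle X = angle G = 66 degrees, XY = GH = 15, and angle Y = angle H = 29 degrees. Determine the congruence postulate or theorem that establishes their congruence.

Consider the given information: angle X = angle G = 66 degrees, XY = GH = 15, and angle Y = angle H = 29 degrees
This is not SSS or AAS: SSS requires all three pairs of sides, but we don't have that. AAS requires two angles and a non-included side.
The correct criterion is ASA. Two pairs of corresponding angles and the included side are equal (Angle-Side-Angle).

ASA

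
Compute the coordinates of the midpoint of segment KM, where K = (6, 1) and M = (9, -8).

The midpoint is the average of the coordinates:
x: (6 + 9)/2 = 15/2
y: (1 + -8)/2 = -7/2
Midpoint = (15/2, -7/2)

(15/2, -7/2)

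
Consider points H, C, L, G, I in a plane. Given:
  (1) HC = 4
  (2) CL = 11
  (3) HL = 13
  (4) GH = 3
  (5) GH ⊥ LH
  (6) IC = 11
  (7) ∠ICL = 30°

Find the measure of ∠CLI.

Step 1: By the law of cosines on triangle LCI: LI² = 11² + 11² − 2·11·11·cos(30°) = 32.42, so LI ≈ 5.69.
Step 2: By the inverse law of cosines on triangle CLI: cos(∠CLI) = (11² + 5.69² − 11²) / (2·11·5.69) = 32.42/125.27 = 0.2588, so ∠CLI = 75°.

Therefore, the measure of angle ∠CLI = 75°.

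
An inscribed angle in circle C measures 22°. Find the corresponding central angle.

Central angle = 2 × 22° = 44° (inscribed angle theorem).

44°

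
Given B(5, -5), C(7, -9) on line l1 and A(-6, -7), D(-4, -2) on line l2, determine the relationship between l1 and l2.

Slope of line 1: m1 = (-9 - -5)/(7 - 5) = -4/2 = -2
Slope of line 2: m2 = (-2 - -7)/(-4 - -6) = 5/2 = 5/2
m1 != m2 and m1*m2 = -5 != -1. Neither.

Neither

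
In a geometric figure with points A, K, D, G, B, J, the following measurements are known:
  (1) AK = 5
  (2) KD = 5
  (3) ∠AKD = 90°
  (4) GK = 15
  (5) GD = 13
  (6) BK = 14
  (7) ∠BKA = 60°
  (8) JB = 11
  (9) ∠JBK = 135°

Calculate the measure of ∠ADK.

Step 1: By the law of cosines on triangle DKA: DA² = 5² + 5² − 2·5·5·cos(90°) = 50, so DA = 5·√2.
Step 2: By the inverse law of cosines on triangle ADK: cos(∠ADK) = ((5·√2)² + 5² − 5²) / (2·5·√2·5) = 50/70.71 = 0.7071, so ∠ADK = 45°.

Therefore, the measure of angle ∠ADK = 45°.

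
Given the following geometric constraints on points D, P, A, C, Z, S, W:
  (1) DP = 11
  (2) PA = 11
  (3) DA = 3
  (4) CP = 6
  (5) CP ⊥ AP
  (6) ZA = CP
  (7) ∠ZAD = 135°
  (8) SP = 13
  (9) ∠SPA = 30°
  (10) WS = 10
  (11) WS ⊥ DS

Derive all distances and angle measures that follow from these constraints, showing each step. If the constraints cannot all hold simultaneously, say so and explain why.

The constraints are consistent.

From the given relations:
  ZA = CP = 6

Step 1: From DA = 3, AZ = 6, and ∠DAZ = 135°, by the law of cosines:
  DZ² = DA² + AZ² - 2·DA·AZ·cos(135°) = 9 + 36 + 25.46 = 70.46
  DZ ≈ 8.39

Step 2: From AP = 11, PC = 6, and ∠APC = 90°, by the law of cosines:
  AC² = AP² + PC² - 2·AP·PC·cos(90°) = 121 + 36 - 0 = 157
  AC = √157

Step 3: From AP = 11, PS = 13, and ∠APS = 30°, by the law of cosines:
  AS² = AP² + PS² - 2·AP·PS·cos(30°) = 121 + 169 - 247.7 = 42.32
  AS ≈ 6.51

Step 4: From DA = 3, DP = 11, AP = 11, by the inverse law of cosines:
  cos(∠ADP) = (DA² + DP² - AP²) / (2·DA·DP)
  ∠ADP = 82.16°

Step 5: From PA = 11, PD = 11, AD = 3, by the inverse law of cosines:
  cos(∠APD) = (PA² + PD² - AD²) / (2·PA·PD)
  ∠APD = 15.67°

Step 6: From AD = 3, AP = 11, DP = 11, by the inverse law of cosines:
  cos(∠DAP) = (AD² + AP² - DP²) / (2·AD·AP)
  ∠DAP = 82.16°

Step 7: From DA = 3, DZ = 8.39, AZ = 6, by the inverse law of cosines:
  cos(∠ADZ) = (DA² + DZ² - AZ²) / (2·DA·DZ)
  ∠ADZ = 30.36°

Step 8: From AC = √157, AP = 11, CP = 6, by the inverse law of cosines:
  cos(∠CAP) = (AC² + AP² - CP²) / (2·AC·AP)
  ∠CAP = 28.61°

Step 9: From AP = 11, AS = 6.51, PS = 13, by the inverse law of cosines:
  cos(∠PAS) = (AP² + AS² - PS²) / (2·AP·AS)
  ∠PAS = 92.28°

Step 10: From CA = √157, CP = 6, AP = 11, by the inverse law of cosines:
  cos(∠ACP) = (CA² + CP² - AP²) / (2·CA·CP)
  ∠ACP = 61.39°

Step 11: From ZA = 6, ZD = 8.39, AD = 3, by the inverse law of cosines:
  cos(∠AZD) = (ZA² + ZD² - AD²) / (2·ZA·ZD)
  ∠AZD = 14.64°

Step 12: From SA = 6.51, SP = 13, AP = 11, by the inverse law of cosines:
  cos(∠ASP) = (SA² + SP² - AP²) / (2·SA·SP)
  ∠ASP = 57.72°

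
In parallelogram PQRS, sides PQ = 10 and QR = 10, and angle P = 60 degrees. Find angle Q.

In a parallelogram, consecutive angles are supplementary (sum to 180°).
angle Q = 180 - angle P
angle Q = 180 - 60
angle Q = 120 degrees

120 degrees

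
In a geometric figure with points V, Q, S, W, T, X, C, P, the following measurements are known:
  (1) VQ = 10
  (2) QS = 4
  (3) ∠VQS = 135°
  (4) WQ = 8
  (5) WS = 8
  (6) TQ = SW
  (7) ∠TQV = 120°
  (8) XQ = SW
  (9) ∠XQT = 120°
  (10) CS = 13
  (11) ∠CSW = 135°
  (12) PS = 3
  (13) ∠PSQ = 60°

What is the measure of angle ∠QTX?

From the given relations: TQ = SW = 8; XQ = SW = 8.
Step 1: By the law of cosines on triangle TQX: TX² = 8² + 8² − 2·8·8·cos(120°) = 192, so TX = 8·√3.
Step 2: By the inverse law of cosines on triangle QTX: cos(∠QTX) = (8² + (8·√3)² − 8²) / (2·8·8·√3) = 192/221.7 = 0.866, so ∠QTX = 30°.

Therefore, the measure of angle ∠QTX = 30°.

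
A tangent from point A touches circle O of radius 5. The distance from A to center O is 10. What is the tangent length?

Let T be the point of tangency. Then OT ⊥ AT (radius ⊥ tangent).
In right triangle OTA: OA² = OT² + AT²
10² = 5² + AT²
AT² = 75, AT = 5*sqrt(3)

5*sqrt(3)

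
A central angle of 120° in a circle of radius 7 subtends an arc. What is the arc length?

Arc length = 2πr × θ/360
= 2π × 7 × 1/3
= 14*pi/3

14*pi/3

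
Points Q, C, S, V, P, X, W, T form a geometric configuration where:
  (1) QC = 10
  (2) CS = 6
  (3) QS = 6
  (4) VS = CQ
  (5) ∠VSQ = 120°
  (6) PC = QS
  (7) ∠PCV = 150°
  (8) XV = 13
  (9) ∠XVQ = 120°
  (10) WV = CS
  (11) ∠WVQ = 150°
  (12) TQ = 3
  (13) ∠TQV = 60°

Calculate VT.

From the given relations: VS = CQ = 10.
Step 1: By the law of cosines on triangle VSQ: VQ² = 10² + 6² − 2·10·6·cos(120°) = 196, so VQ = 14.
Step 2: By the law of cosines on triangle VQT: VT² = 14² + 3² − 2·14·3·cos(60°) = 163, so VT = √163.

Therefore, the length of VT = √163.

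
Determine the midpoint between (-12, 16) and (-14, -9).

M = ((x₁ + x₂)/2, (y₁ + y₂)/2)
= ((-12 + -14)/2, (16 + -9)/2)
= (-26/2, 7/2) = (-13, 7/2)

(-13, 7/2)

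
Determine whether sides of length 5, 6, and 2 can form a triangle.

Sort the sides: 2, 5, 6.
It suffices to check that the sum of the two smallest exceeds the largest:
2 + 5 = 7 > 6. ✓
Yes, a valid triangle can be formed.

Yes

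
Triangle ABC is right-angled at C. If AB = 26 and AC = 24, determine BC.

Rearranging the Pythagorean theorem to solve for the unknown leg:
leg^2 = hypotenuse^2 - known_leg^2 = 676 - 576 = 100
leg = sqrt(100) = 10.

10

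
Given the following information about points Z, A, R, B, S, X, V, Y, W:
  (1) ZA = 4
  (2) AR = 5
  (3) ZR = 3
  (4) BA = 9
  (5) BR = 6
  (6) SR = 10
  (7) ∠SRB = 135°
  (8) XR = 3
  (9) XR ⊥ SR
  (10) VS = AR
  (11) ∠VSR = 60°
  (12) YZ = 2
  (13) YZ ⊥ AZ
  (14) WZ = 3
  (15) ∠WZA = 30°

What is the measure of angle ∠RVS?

From the given relations: VS = AR = 5.
Step 1: By the law of cosines on triangle VSR: VR² = 5² + 10² − 2·5·10·cos(60°) = 75, so VR = 5·√3.
Step 2: By the inverse law of cosines on triangle RVS: cos(∠RVS) = ((5·√3)² + 5² − 10²) / (2·5·√3·5) = 0/86.6 = 0, so ∠RVS = 90°.

Therefore, the measure of angle ∠RVS = 90°.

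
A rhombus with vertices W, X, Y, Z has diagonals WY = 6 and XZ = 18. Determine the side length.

In a rhombus, the diagonals bisect each other perpendicularly, creating four congruent right triangles.
Each triangle has legs 3 (half of 6) and 9 (half of 18).
The hypotenuse of each right triangle is a side of the rhombus:
side = sqrt(3^2 + 9^2) = sqrt(90) = 3*sqrt(10)

3*sqrt(10)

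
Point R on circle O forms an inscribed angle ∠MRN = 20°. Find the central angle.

Central angle = 2 × 20° = 40° (inscribed angle theorem).

40°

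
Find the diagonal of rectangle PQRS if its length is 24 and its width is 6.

Using the Pythagorean theorem:
d² = 24² + 6² = 576 + 36 = 612
d = sqrt(612) = 6*sqrt(17)

6*sqrt(17)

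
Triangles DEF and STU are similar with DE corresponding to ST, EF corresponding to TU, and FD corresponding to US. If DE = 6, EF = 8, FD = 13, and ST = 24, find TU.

k = 24/6 = 4. TU = 4 * 8 = 32.

32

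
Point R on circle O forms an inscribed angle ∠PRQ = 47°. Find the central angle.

The inscribed angle theorem states that a central angle is always twice any inscribed angle that subtends the same arc.
Since the inscribed angle is 47°, the central angle = 2 × 47° = 94°.

94°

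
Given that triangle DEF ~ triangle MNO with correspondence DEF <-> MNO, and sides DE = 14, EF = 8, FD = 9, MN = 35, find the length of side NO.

Since the triangles are similar, the ratio of corresponding sides is constant.
Scale factor k = MN / DE = 35 / 14 = 5/2
NO = k * EF = 5/2 * 8 = 20

20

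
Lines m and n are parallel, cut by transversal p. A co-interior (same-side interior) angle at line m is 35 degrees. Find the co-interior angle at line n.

Co-interior (same-side interior) angles are between the parallel lines on the same side of the transversal.
Unlike corresponding or alternate interior angles, they are supplementary rather than equal.
So the angle = 180 - 35 = 145 degrees.

145 degrees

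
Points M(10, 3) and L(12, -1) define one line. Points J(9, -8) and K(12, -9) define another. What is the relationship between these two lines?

Slope of line 1: m1 = (-1 - 3)/(12 - 10) = -4/2 = -2
Slope of line 2: m2 = (-9 - -8)/(12 - 9) = -1/3 = -1/3
For parallel lines we need equal slopes: -2 != -1/3.
For perpendicular lines we need m1*m2 = -1: (-2)(-1/3) = 2/3 != -1.
Since neither condition holds, the lines are neither parallel nor perpendicular.

Neither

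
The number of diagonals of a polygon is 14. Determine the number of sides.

Using d = n(n - 3)/2, we solve 14 = n(n - 3)/2.
So n(n - 3) = 28.
Testing n = 7: 7 * 4 = 28 = 28. Correct.
The polygon has 7 sides.

7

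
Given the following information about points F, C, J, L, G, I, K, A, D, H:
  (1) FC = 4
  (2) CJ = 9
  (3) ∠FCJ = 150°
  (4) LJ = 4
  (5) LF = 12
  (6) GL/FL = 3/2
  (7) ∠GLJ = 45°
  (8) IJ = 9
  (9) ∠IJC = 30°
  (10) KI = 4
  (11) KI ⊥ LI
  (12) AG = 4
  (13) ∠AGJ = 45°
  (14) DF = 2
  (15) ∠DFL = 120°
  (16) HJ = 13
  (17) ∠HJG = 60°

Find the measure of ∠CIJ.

Step 1: By the law of cosines on triangle IJC: IC² = 9² + 9² − 2·9·9·cos(30°) = 21.7, so IC ≈ 4.66.
Step 2: By the inverse law of cosines on triangle CIJ: cos(∠CIJ) = (4.66² + 9² − 9²) / (2·4.66·9) = 21.7/83.86 = 0.2588, so ∠CIJ = 75°.

Therefore, the measure of angle ∠CIJ = 75°.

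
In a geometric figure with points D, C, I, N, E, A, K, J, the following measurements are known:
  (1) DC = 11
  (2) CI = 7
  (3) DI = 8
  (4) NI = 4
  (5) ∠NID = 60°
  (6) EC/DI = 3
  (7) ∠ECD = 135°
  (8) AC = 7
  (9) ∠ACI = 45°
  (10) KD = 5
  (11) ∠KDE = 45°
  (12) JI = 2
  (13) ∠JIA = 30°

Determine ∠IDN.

Step 1: By the law of cosines on triangle DIN: DN² = 8² + 4² − 2·8·4·cos(60°) = 48, so DN = 4·√3.
Step 2: By the inverse law of cosines on triangle IDN: cos(∠IDN) = (8² + (4·√3)² − 4²) / (2·8·4·√3) = 96/110.85 = 0.866, so ∠IDN = 30°.

Therefore, the measure of angle ∠IDN = 30°.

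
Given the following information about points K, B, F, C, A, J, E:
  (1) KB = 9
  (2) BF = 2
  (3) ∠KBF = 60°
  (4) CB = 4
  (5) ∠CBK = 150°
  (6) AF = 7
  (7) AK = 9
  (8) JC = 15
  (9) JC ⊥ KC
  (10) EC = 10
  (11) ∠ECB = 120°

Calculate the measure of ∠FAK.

Step 1: By the law of cosines on triangle FBK: FK² = 2² + 9² − 2·2·9·cos(60°) = 67, so FK = √67.
Step 2: By the inverse law of cosines on triangle FAK: cos(∠FAK) = (7² + 9² − √67²) / (2·7·9) = 63/126 = 0.5, so ∠FAK = 60°.

Therefore, the measure of angle ∠FAK = 60°.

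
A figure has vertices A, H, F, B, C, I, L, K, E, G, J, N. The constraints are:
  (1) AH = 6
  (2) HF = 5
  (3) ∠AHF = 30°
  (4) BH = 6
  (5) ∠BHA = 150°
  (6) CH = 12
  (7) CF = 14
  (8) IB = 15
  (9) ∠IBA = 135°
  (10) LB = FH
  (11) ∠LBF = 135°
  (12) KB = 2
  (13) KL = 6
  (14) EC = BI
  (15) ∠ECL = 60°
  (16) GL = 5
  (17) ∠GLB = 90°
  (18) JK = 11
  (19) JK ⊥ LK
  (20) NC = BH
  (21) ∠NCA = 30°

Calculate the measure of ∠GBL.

From the given relations: LB = FH = 5.
Step 1: By the law of cosines on triangle BLG: BG² = 5² + 5² − 2·5·5·cos(90°) = 50, so BG = 5·√2.
Step 2: By the inverse law of cosines on triangle GBL: cos(∠GBL) = ((5·√2)² + 5² − 5²) / (2·5·√2·5) = 50/70.71 = 0.7071, so ∠GBL = 45°.

Therefore, the measure of angle ∠GBL = 45°.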